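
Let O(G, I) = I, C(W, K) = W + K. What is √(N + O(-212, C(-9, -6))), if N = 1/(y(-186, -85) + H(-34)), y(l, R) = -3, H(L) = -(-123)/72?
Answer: I*√15159/31 ≈ 3.9717*I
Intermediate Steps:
H(L) = 41/24 (H(L) = -(-123)/72 = -3*(-41/72) = 41/24)
C(W, K) = K + W
N = -24/31 (N = 1/(-3 + 41/24) = 1/(-31/24) = -24/31 ≈ -0.77419)
√(N + O(-212, C(-9, -6))) = √(-24/31 + (-6 - 9)) = √(-24/31 - 15) = √(-489/31) = I*√15159/31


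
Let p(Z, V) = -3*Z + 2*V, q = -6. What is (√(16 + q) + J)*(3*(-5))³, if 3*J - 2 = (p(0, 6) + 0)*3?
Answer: -42750 - 3375*√10 ≈ -53423.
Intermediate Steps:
J = 38/3 (J = ⅔ + (((-3*0 + 2*6) + 0)*3)/3 = ⅔ + (((0 + 12) + 0)*3)/3 = ⅔ + ((12 + 0)*3)/3 = ⅔ + (12*3)/3 = ⅔ + (⅓)*36 = ⅔ + 12 = 38/3 ≈ 12.667)
(√(16 + q) + J)*(3*(-5))³ = (√(16 - 6) + 38/3)*(3*(-5))³ = (√10 + 38/3)*(-15)³ = (38/3 + √10)*(-3375) = -42750 - 3375*√10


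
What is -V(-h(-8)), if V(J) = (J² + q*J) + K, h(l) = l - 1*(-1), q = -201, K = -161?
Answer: 1519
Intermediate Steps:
h(l) = 1 + l (h(l) = l + 1 = 1 + l)
V(J) = -161 + J² - 201*J (V(J) = (J² - 201*J) - 161 = -161 + J² - 201*J)
-V(-h(-8)) = -(-161 + (-(1 - 8))² - (-201)*(1 - 8)) = -(-161 + (-1*(-7))² - (-201)*(-7)) = -(-161 + 7² - 201*7) = -(-161 + 49 - 1407) = -1*(-1519) = 1519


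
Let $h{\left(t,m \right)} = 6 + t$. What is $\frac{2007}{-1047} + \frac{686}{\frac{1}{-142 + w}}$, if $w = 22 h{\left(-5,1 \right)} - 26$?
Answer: $- \frac{34955113}{349} \approx -1.0016 \cdot 10^{5}$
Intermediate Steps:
$w = -4$ ($w = 22 \left(6 - 5\right) - 26 = 22 \cdot 1 - 26 = 22 - 26 = -4$)
$\frac{2007}{-1047} + \frac{686}{\frac{1}{-142 + w}} = \frac{2007}{-1047} + \frac{686}{\frac{1}{-142 - 4}} = 2007 \left(- \frac{1}{1047}\right) + \frac{686}{\frac{1}{-146}} = - \frac{669}{349} + \frac{686}{- \frac{1}{146}} = - \frac{669}{349} + 686 \left(-146\right) = - \frac{669}{349} - 100156 = - \frac{34955113}{349}$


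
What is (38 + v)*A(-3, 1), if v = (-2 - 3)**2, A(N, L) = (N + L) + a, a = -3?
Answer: -315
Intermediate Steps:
A(N, L) = -3 + L + N (A(N, L) = (N + L) - 3 = (L + N) - 3 = -3 + L + N)
v = 25 (v = (-5)**2 = 25)
(38 + v)*A(-3, 1) = (38 + 25)*(-3 + 1 - 3) = 63*(-5) = -315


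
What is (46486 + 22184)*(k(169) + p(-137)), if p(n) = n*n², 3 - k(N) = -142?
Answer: -176564853360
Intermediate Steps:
k(N) = 145 (k(N) = 3 - 1*(-142) = 3 + 142 = 145)
p(n) = n³
(46486 + 22184)*(k(169) + p(-137)) = (46486 + 22184)*(145 + (-137)³) = 68670*(145 - 2571353) = 68670*(-2571208) = -176564853360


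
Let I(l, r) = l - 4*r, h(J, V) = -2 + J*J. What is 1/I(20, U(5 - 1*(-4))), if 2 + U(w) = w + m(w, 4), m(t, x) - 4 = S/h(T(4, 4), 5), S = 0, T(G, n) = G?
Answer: -1/24 ≈ -0.041667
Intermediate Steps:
h(J, V) = -2 + J²
m(t, x) = 4 (m(t, x) = 4 + 0/(-2 + 4²) = 4 + 0/(-2 + 16) = 4 + 0/14 = 4 + 0*(1/14) = 4 + 0 = 4)
U(w) = 2 + w (U(w) = -2 + (w + 4) = -2 + (4 + w) = 2 + w)
1/I(20, U(5 - 1*(-4))) = 1/(20 - 4*(2 + (5 - 1*(-4)))) = 1/(20 - 4*(2 + (5 + 4))) = 1/(20 - 4*(2 + 9)) = 1/(20 - 4*11) = 1/(20 - 44) = 1/(-24) = -1/24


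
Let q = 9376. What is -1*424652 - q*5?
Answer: -471532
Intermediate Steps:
-1*424652 - q*5 = -1*424652 - 9376*5 = -424652 - 1*46880 = -424652 - 46880 = -471532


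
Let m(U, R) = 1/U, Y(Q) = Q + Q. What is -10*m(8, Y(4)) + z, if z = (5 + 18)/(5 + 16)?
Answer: -13/84 ≈ -0.15476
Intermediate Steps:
Y(Q) = 2*Q
z = 23/21 ≈ 1.0952
-10*m(8, Y(4)) + z = -10/8 + 23/21 = -10*1/8 + 23/21 = -5/4 + 23/21 = -13/84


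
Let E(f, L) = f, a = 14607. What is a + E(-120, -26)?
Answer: 14487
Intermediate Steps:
a + E(-120, -26) = 14607 - 120 = 14487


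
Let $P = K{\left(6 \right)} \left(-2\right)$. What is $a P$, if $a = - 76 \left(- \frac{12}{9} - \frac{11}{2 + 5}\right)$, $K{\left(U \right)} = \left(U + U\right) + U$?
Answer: $- \frac{55632}{7} \approx -7947.4$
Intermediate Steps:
$K{\left(U \right)} = 3 U$ ($K{\left(U \right)} = 2 U + U = 3 U$)
$a = \frac{4636}{21}$ ($a = - 76 \left(\left(-12\right) \frac{1}{9} - \frac{11}{7}\right) = - 76 \left(- \frac{4}{3} - \frac{11}{7}\right) = \left(-76\right) \left(- \frac{61}{21}\right) = \frac{4636}{21} \approx 220.76$)
$P = -36$ ($P = 3 \cdot 6 \left(-2\right) = 18 \left(-2\right) = -36$)
$a P = \frac{4636}{21} \left(-36\right) = - \frac{55632}{7}$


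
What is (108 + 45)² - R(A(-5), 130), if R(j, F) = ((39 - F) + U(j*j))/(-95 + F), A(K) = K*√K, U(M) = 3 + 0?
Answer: 819403/35 ≈ 23412.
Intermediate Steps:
U(M) = 3
A(K) = K^(3/2)
R(j, F) = (42 - F)/(-95 + F) (R(j, F) = ((39 - F) + 3)/(-95 + F) = (42 - F)/(-95 + F))
(108 + 45)² - R(A(-5), 130) = (108 + 45)² - (42 - 1*130)/(-95 + 130) = 153² - (42 - 130)/35 = 23409 - (-88)/35 = 23409 - 1*(-88/35) = 23409 + 88/35 = 819403/35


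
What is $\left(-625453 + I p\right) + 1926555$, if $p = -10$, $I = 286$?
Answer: $1298242$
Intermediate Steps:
$\left(-625453 + I p\right) + 1926555 = \left(-625453 + 286 \left(-10\right)\right) + 1926555 = \left(-625453 - 2860\right) + 1926555 = -628313 + 1926555 = 1298242$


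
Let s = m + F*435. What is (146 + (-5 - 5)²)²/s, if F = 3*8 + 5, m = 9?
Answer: 5043/1052 ≈ 4.7937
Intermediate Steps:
F = 29 (F = 24 + 5 = 29)
s = 12624 (s = 9 + 29*435 = 9 + 12615 = 12624)
(146 + (-5 - 5)²)²/s = (146 + (-5 - 5)²)²/12624 = (146 + (-10)²)²*(1/12624) = (146 + 100)²*(1/12624) = 246²*(1/12624) = 60516*(1/12624) = 5043/1052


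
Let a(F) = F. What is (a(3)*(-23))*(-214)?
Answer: 14766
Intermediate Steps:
(a(3)*(-23))*(-214) = (3*(-23))*(-214) = -69*(-214) = 14766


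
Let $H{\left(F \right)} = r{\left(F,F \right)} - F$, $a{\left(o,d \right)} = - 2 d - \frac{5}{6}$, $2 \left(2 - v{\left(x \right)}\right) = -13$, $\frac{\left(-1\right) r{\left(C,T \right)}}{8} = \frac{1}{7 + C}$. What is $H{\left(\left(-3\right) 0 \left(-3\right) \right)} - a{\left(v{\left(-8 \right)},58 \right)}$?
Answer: $\frac{4859}{42} \approx 115.69$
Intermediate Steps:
$r{\left(C,T \right)} = - \frac{8}{7 + C}$
$v{\left(x \right)} = \frac{17}{2}$ ($v{\left(x \right)} = 2 - - \frac{13}{2} = 2 + \frac{13}{2} = \frac{17}{2}$)
$a{\left(o,d \right)} = - \frac{5}{6} - 2 d$ ($a{\left(o,d \right)} = - 2 d - \frac{5}{6} = - \frac{5}{6} - 2 d$)
$H{\left(F \right)} = - F - \frac{8}{7 + F}$ ($H{\left(F \right)} = - \frac{8}{7 + F} - F = - F - \frac{8}{7 + F}$)
$H{\left(\left(-3\right) 0 \left(-3\right) \right)} - a{\left(v{\left(-8 \right)},58 \right)} = \frac{-8 - \left(-3\right) 0 \left(-3\right) \left(7 + \left(-3\right) 0 \left(-3\right)\right)}{7 + \left(-3\right) 0 \left(-3\right)} - \left(- \frac{5}{6} - 116\right) = \frac{-8 - 0 \left(-3\right) \left(7 + 0 \left(-3\right)\right)}{7 + 0 \left(-3\right)} - \left(- \frac{5}{6} - 116\right) = \frac{-8 - 0 \left(7 + 0\right)}{7 + 0} - - \frac{701}{6} = \frac{-8 - 0 \cdot 7}{7} + \frac{701}{6} = \frac{-8 + 0}{7} + \frac{701}{6} = \frac{1}{7} \left(-8\right) + \frac{701}{6} = - \frac{8}{7} + \frac{701}{6} = \frac{4859}{42}$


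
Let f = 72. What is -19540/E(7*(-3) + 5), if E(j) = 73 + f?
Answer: -3908/29 ≈ -134.76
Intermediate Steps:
E(j) = 145 (E(j) = 73 + 72 = 145)
-19540/E(7*(-3) + 5) = -19540/145 = -19540*1/145 = -3908/29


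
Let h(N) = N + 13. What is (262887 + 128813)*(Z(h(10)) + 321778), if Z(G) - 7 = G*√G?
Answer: 126043184500 + 9009100*√23 ≈ 1.2609e+11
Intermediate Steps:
h(N) = 13 + N
Z(G) = 7 + G^(3/2) (Z(G) = 7 + G*√G = 7 + G^(3/2))
(262887 + 128813)*(Z(h(10)) + 321778) = (262887 + 128813)*((7 + (13 + 10)^(3/2)) + 321778) = 391700*((7 + 23^(3/2)) + 321778) = 391700*((7 + 23*√23) + 321778) = 391700*(321785 + 23*√23) = 126043184500 + 9009100*√23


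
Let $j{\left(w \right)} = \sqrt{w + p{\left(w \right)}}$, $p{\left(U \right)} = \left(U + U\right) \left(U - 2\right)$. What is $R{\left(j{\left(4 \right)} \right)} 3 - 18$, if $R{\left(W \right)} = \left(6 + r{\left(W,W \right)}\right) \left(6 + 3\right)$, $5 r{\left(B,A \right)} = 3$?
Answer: $\frac{801}{5} \approx 160.2$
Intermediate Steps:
$r{\left(B,A \right)} = \frac{3}{5}$ ($r{\left(B,A \right)} = \frac{1}{5} \cdot 3 = \frac{3}{5}$)
$p{\left(U \right)} = 2 U \left(-2 + U\right)$
$j{\left(w \right)} = \sqrt{w + 2 w \left(-2 + w\right)}$
$R{\left(W \right)} = \frac{297}{5}$ ($R{\left(W \right)} = \left(6 + \frac{3}{5}\right) \left(6 + 3\right) = \frac{33}{5} \cdot 9 = \frac{297}{5}$)
$R{\left(j{\left(4 \right)} \right)} 3 - 18 = \frac{297}{5} \cdot 3 - 18 = \frac{891}{5} - 18 = \frac{801}{5}$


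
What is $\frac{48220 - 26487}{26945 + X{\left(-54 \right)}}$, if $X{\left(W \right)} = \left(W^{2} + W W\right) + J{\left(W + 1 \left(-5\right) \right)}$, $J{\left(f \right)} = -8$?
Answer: $\frac{21733}{32769} \approx 0.66322$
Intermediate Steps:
$X{\left(W \right)} = -8 + 2 W^{2}$ ($X{\left(W \right)} = \left(W^{2} + W W\right) - 8 = \left(W^{2} + W^{2}\right) - 8 = 2 W^{2} - 8 = -8 + 2 W^{2}$)
$\frac{48220 - 26487}{26945 + X{\left(-54 \right)}} = \frac{48220 - 26487}{26945 - \left(8 - 2 \left(-54\right)^{2}\right)} = \frac{21733}{26945 + \left(-8 + 2 \cdot 2916\right)} = \frac{21733}{26945 + \left(-8 + 5832\right)} = \frac{21733}{26945 + 5824} = \frac{21733}{32769}$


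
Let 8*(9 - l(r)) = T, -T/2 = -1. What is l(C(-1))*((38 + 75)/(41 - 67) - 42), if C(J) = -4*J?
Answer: -42175/104 ≈ -405.53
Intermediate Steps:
T = 2 (T = -2*(-1) = 2)
l(r) = 35/4 (l(r) = 9 - ⅛*2 = 9 - ¼ = 35/4)
l(C(-1))*((38 + 75)/(41 - 67) - 42) = 35*((38 + 75)/(41 - 67) - 42)/4 = 35*(113/(-26) - 42)/4 = 35*(113*(-1/26) - 42)/4 = 35*(-113/26 - 42)/4 = (35/4)*(-1205/26) = -42175/104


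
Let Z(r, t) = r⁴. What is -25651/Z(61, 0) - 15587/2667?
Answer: -215883534884/36926857947 ≈ -5.8462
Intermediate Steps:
-25651/Z(61, 0) - 15587/2667 = -25651/(61⁴) - 15587/2667 = -25651/13845841 - 15587*1/2667 = -25651*1/13845841 - 15587/2667 = -25651/13845841 - 15587/2667 = -215883534884/36926857947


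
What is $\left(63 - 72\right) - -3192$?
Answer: $3183$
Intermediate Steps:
$\left(63 - 72\right) - -3192 = \left(63 - 72\right) + 3192 = -9 + 3192 = 3183$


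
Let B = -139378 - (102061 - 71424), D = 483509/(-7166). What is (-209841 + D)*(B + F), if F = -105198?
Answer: 413976527101495/7166 ≈ 5.7770e+10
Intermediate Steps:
D = -483509/7166 (D = 483509*(-1/7166) = -483509/7166 ≈ -67.473)
B = -170015 (B = -139378 - 1*30637 = -139378 - 30637 = -170015)
(-209841 + D)*(B + F) = (-209841 - 483509/7166)*(-170015 - 105198) = -1504204115/7166*(-275213) = 413976527101495/7166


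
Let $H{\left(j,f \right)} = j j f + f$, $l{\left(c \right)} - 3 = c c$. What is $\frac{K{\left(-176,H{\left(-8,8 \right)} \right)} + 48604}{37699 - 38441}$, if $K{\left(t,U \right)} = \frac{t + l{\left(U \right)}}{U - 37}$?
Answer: $- \frac{1032433}{15582} \approx -66.258$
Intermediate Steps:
$l{\left(c \right)} = 3 + c^{2}$ ($l{\left(c \right)} = 3 + c c = 3 + c^{2}$)
$H{\left(j,f \right)} = f + f j^{2}$ ($H{\left(j,f \right)} = j^{2} f + f = f j^{2} + f = f + f j^{2}$)
$K{\left(t,U \right)} = \frac{3 + t + U^{2}}{-37 + U}$ ($K{\left(t,U \right)} = \frac{t + \left(3 + U^{2}\right)}{U - 37} = \frac{3 + t + U^{2}}{-37 + U}$)
$\frac{K{\left(-176,H{\left(-8,8 \right)} \right)} + 48604}{37699 - 38441} = \frac{\frac{3 - 176 + \left(8 \left(1 + \left(-8\right)^{2}\right)\right)^{2}}{-37 + 8 \left(1 + \left(-8\right)^{2}\right)} + 48604}{37699 - 38441} = \frac{\frac{3 - 176 + \left(8 \left(1 + 64\right)\right)^{2}}{-37 + 8 \left(1 + 64\right)} + 48604}{-742} = \left(\frac{3 - 176 + \left(8 \cdot 65\right)^{2}}{-37 + 8 \cdot 65} + 48604\right) \left(- \frac{1}{742}\right) = \left(\frac{3 - 176 + 520^{2}}{-37 + 520} + 48604\right) \left(- \frac{1}{742}\right) = \left(\frac{3 - 176 + 270400}{483} + 48604\right) \left(- \frac{1}{742}\right) = \left(\frac{1}{483} \cdot 270227 + 48604\right) \left(- \frac{1}{742}\right) = \left(\frac{11749}{21} + 48604\right) \left(- \frac{1}{742}\right) = \frac{1032433}{21} \left(- \frac{1}{742}\right) = - \frac{1032433}{15582}$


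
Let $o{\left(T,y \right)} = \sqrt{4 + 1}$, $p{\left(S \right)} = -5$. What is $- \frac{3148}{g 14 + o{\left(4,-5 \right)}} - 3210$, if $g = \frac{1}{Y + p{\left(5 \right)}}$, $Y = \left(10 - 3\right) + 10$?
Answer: $- \frac{288294}{131} - \frac{113328 \sqrt{5}}{131} \approx -4135.1$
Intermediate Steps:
$o{\left(T,y \right)} = \sqrt{5}$
$Y = 17$ ($Y = 7 + 10 = 17$)
$g = \frac{1}{12}$ ($g = \frac{1}{17 - 5} = \frac{1}{12} \approx 0.083333$)
$- \frac{3148}{g 14 + o{\left(4,-5 \right)}} - 3210 = - \frac{3148}{\frac{1}{12} \cdot 14 + \sqrt{5}} - 3210 = - \frac{3148}{\frac{7}{6} + \sqrt{5}} - 3210 = -3210 - \frac{3148}{\frac{7}{6} + \sqrt{5}}$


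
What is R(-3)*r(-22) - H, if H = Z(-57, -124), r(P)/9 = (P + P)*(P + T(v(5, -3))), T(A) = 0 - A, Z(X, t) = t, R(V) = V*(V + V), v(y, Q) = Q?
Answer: 135556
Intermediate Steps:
R(V) = 2*V² (R(V) = V*(2*V) = 2*V²)
T(A) = -A
r(P) = 18*P*(3 + P) (r(P) = 9*((P + P)*(P - 1*(-3))) = 9*((2*P)*(P + 3)) = 9*((2*P)*(3 + P)) = 9*(2*P*(3 + P)) = 18*P*(3 + P))
H = -124
R(-3)*r(-22) - H = (2*(-3)²)*(18*(-22)*(3 - 22)) - 1*(-124) = (2*9)*(18*(-22)*(-19)) + 124 = 18*7524 + 124 = 135432 + 124 = 135556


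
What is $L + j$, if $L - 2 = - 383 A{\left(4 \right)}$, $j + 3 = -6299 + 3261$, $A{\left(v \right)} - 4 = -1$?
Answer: $-4188$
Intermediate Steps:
$A{\left(v \right)} = 3$ ($A{\left(v \right)} = 4 - 1 = 3$)
$j = -3041$ ($j = -3 + \left(-6299 + 3261\right) = -3 - 3038 = -3041$)
$L = -1147$ ($L = 2 - 1149 = -1147$)
$L + j = -1147 - 3041 = -4188$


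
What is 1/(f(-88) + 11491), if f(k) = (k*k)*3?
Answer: 1/34723 ≈ 2.8799e-5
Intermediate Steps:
f(k) = 3*k**2 (f(k) = k**2*3 = 3*k**2)
1/(f(-88) + 11491) = 1/(3*(-88)**2 + 11491) = 1/(3*7744 + 11491) = 1/(23232 + 11491) = 1/34723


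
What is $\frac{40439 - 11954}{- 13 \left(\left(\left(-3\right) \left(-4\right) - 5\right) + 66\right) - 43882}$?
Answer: $- \frac{28485}{44831} \approx -0.63539$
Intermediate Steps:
$\frac{40439 - 11954}{- 13 \left(\left(\left(-3\right) \left(-4\right) - 5\right) + 66\right) - 43882} = \frac{28485}{- 13 \left(\left(12 - 5\right) + 66\right) - 43882} = \frac{28485}{- 13 \left(7 + 66\right) - 43882} = \frac{28485}{\left(-13\right) 73 - 43882} = \frac{28485}{-949 - 43882} = \frac{28485}{-44831} = 28485 \left(- \frac{1}{44831}\right) = - \frac{28485}{44831}$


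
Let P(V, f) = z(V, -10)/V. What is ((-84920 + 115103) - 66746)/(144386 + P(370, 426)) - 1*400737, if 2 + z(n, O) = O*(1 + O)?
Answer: -10704274705753/26711454 ≈ -4.0074e+5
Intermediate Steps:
z(n, O) = -2 + O*(1 + O)
P(V, f) = 88/V (P(V, f) = (-2 - 10 + (-10)²)/V = (-2 - 10 + 100)/V = 88/V)
((-84920 + 115103) - 66746)/(144386 + P(370, 426)) - 1*400737 = ((-84920 + 115103) - 66746)/(144386 + 88/370) - 1*400737 = (30183 - 66746)/(144386 + 88*(1/370)) - 400737 = -36563/(144386 + 44/185) - 400737 = -36563/26711454/185 - 400737 = -36563*185/26711454 - 400737 = -6764155/26711454 - 400737 = -10704274705753/26711454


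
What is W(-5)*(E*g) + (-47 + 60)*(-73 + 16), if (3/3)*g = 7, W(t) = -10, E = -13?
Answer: 169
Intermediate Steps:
g = 7
W(-5)*(E*g) + (-47 + 60)*(-73 + 16) = -(-130)*7 + (-47 + 60)*(-73 + 16) = -10*(-91) + 13*(-57) = 910 - 741 = 169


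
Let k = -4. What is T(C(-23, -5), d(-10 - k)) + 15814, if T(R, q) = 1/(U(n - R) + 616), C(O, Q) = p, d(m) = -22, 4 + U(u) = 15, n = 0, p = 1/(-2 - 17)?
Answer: 9915379/627 ≈ 15814.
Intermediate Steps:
p = -1/19 (p = 1/(-19) = -1/19 ≈ -0.052632)
U(u) = 11 (U(u) = -4 + 15 = 11)
C(O, Q) = -1/19
T(R, q) = 1/627 (T(R, q) = 1/(11 + 616) = 1/627)
T(C(-23, -5), d(-10 - k)) + 15814 = 1/627 + 15814 = 9915379/627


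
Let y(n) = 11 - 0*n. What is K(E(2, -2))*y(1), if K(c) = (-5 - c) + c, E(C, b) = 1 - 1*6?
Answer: -55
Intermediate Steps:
E(C, b) = -5 (E(C, b) = 1 - 6 = -5)
y(n) = 11 (y(n) = 11 - 1*0 = 11 + 0 = 11)
K(c) = -5
K(E(2, -2))*y(1) = -5*11 = -55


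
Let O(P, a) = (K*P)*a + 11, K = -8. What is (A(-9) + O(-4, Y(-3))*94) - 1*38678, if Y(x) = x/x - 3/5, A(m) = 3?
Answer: -182189/5 ≈ -36438.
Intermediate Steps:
Y(x) = ⅖ (Y(x) = 1 - 3*⅕ = 1 - ⅗ = ⅖)
O(P, a) = 11 - 8*P*a (O(P, a) = (-8*P)*a + 11 = -8*P*a + 11 = 11 - 8*P*a)
(A(-9) + O(-4, Y(-3))*94) - 1*38678 = (3 + (11 - 8*(-4)*⅖)*94) - 1*38678 = (3 + (11 + 64/5)*94) - 38678 = (3 + (119/5)*94) - 38678 = (3 + 11186/5) - 38678 = 11201/5 - 38678 = -182189/5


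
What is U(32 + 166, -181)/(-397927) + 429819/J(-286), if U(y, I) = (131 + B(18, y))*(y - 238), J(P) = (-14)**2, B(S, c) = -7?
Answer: 171037557373/77993692 ≈ 2193.0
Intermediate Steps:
J(P) = 196
U(y, I) = -29512 + 124*y (U(y, I) = (131 - 7)*(y - 238) = 124*(-238 + y) = -29512 + 124*y)
U(32 + 166, -181)/(-397927) + 429819/J(-286) = (-29512 + 124*(32 + 166))/(-397927) + 429819/196 = (-29512 + 124*198)*(-1/397927) + 429819*(1/196) = (-29512 + 24552)*(-1/397927) + 429819/196 = -4960*(-1/397927) + 429819/196 = 4960/397927 + 429819/196 = 171037557373/77993692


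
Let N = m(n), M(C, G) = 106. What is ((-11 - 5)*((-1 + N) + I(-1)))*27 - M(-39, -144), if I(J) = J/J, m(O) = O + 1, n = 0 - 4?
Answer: 1190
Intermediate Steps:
n = -4
m(O) = 1 + O
N = -3 (N = 1 - 4 = -3)
I(J) = 1
((-11 - 5)*((-1 + N) + I(-1)))*27 - M(-39, -144) = ((-11 - 5)*((-1 - 3) + 1))*27 - 1*106 = -16*(-4 + 1)*27 - 106 = -16*(-3)*27 - 106 = 48*27 - 106 = 1296 - 106 = 1190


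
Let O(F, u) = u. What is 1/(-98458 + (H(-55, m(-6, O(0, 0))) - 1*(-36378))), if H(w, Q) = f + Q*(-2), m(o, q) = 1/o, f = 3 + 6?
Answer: -3/186212 ≈ -1.6111e-5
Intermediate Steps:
f = 9
H(w, Q) = 9 - 2*Q (H(w, Q) = 9 + Q*(-2) = 9 - 2*Q)
1/(-98458 + (H(-55, m(-6, O(0, 0))) - 1*(-36378))) = 1/(-98458 + ((9 - 2/(-6)) - 1*(-36378))) = 1/(-98458 + ((9 - 2*(-1/6)) + 36378)) = 1/(-98458 + ((9 + 1/3) + 36378)) = 1/(-98458 + (28/3 + 36378)) = 1/(-98458 + 109162/3) = 1/(-186212/3) = -3/186212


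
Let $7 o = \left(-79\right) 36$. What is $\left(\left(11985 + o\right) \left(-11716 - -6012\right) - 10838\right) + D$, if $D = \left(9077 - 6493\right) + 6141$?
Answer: $- \frac{462329695}{7} \approx -6.6047 \cdot 10^{7}$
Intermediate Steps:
$D = 8725$ ($D = 2584 + 6141 = 8725$)
$o = - \frac{2844}{7}$ ($o = \frac{\left(-79\right) 36}{7} = \frac{1}{7} \left(-2844\right) = - \frac{2844}{7} \approx -406.29$)
$\left(\left(11985 + o\right) \left(-11716 - -6012\right) - 10838\right) + D = \left(\left(11985 - \frac{2844}{7}\right) \left(-11716 - -6012\right) - 10838\right) + 8725 = \left(\frac{81051 \left(-11716 + 6012\right)}{7} - 10838\right) + 8725 = \left(\frac{81051}{7} \left(-5704\right) - 10838\right) + 8725 = \left(- \frac{462314904}{7} - 10838\right) + 8725 = - \frac{462390770}{7} + 8725 = - \frac{462329695}{7}$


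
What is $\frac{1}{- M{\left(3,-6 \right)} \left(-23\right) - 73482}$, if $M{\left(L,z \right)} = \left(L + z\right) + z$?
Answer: $- \frac{1}{73689} \approx -1.3571 \cdot 10^{-5}$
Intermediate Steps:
$M{\left(L,z \right)} = L + 2 z$
$\frac{1}{- M{\left(3,-6 \right)} \left(-23\right) - 73482} = \frac{1}{- (3 + 2 \left(-6\right)) \left(-23\right) - 73482} = \frac{1}{- (3 - 12) \left(-23\right) - 73482} = \frac{1}{\left(-1\right) \left(-9\right) \left(-23\right) - 73482} = \frac{1}{9 \left(-23\right) - 73482} = \frac{1}{-207 - 73482} = \frac{1}{-73689} = - \frac{1}{73689}$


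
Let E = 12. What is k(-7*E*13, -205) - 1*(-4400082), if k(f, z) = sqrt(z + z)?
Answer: 4400082 + I*sqrt(410) ≈ 4.4001e+6 + 20.248*I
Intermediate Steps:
k(f, z) = sqrt(2)*sqrt(z) (k(f, z) = sqrt(2*z) = sqrt(2)*sqrt(z))
k(-7*E*13, -205) - 1*(-4400082) = sqrt(2)*sqrt(-205) - 1*(-4400082) = sqrt(2)*(I*sqrt(205)) + 4400082 = I*sqrt(410) + 4400082 = 4400082 + I*sqrt(410)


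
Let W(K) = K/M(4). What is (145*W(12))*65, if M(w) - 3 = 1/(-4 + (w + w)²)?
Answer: 6786000/181 ≈ 37492.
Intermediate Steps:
M(w) = 3 + 1/(-4 + 4*w²) (M(w) = 3 + 1/(-4 + (w + w)²) = 3 + 1/(-4 + (2*w)²) = 3 + 1/(-4 + 4*w²))
W(K) = 60*K/181 (W(K) = K/(((-11 + 12*4²)/(4*(-1 + 4²)))) = K/(((-11 + 12*16)/(4*(-1 + 16)))) = K/(((¼)*(-11 + 192)/15)) = K/(((¼)*(1/15)*181)) = K/(181/60) = K*(60/181) = 60*K/181)
(145*W(12))*65 = (145*((60/181)*12))*65 = (145*(720/181))*65 = (104400/181)*65 = 6786000/181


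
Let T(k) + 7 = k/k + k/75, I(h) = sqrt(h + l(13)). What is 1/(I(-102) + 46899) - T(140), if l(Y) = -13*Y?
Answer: 136370724749/32992747080 - I*sqrt(271)/2199516472 ≈ 4.1334 - 7.4844e-9*I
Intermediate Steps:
I(h) = sqrt(-169 + h) (I(h) = sqrt(h - 13*13) = sqrt(h - 169) = sqrt(-169 + h))
T(k) = -6 + k/75 (T(k) = -7 + (k/k + k/75) = -7 + (1 + k*(1/75)) = -7 + (1 + k/75) = -6 + k/75)
1/(I(-102) + 46899) - T(140) = 1/(sqrt(-169 - 102) + 46899) - (-6 + (1/75)*140) = 1/(sqrt(-271) + 46899) - (-6 + 28/15) = 1/(I*sqrt(271) + 46899) - 1*(-62/15) = 1/(46899 + I*sqrt(271)) + 62/15 = 62/15 + 1/(46899 + I*sqrt(271))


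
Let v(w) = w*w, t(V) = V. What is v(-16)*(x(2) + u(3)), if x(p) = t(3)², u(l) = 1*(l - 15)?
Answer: -768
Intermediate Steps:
u(l) = -15 + l (u(l) = 1*(-15 + l) = -15 + l)
v(w) = w²
x(p) = 9 (x(p) = 3² = 9)
v(-16)*(x(2) + u(3)) = (-16)²*(9 + (-15 + 3)) = 256*(9 - 12) = 256*(-3) = -768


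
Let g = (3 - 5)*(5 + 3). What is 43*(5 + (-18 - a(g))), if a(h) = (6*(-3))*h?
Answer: -12943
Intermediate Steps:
g = -16 (g = -2*8 = -16)
a(h) = -18*h
43*(5 + (-18 - a(g))) = 43*(5 + (-18 - (-18)*(-16))) = 43*(5 + (-18 - 1*288)) = 43*(5 + (-18 - 288)) = 43*(5 - 306) = 43*(-301) = -12943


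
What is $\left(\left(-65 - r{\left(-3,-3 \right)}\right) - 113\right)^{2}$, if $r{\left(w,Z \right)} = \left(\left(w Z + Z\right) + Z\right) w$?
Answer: $28561$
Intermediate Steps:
$r{\left(w,Z \right)} = w \left(2 Z + Z w\right)$ ($r{\left(w,Z \right)} = \left(\left(Z w + Z\right) + Z\right) w = \left(\left(Z + Z w\right) + Z\right) w = \left(2 Z + Z w\right) w = w \left(2 Z + Z w\right)$)
$\left(\left(-65 - r{\left(-3,-3 \right)}\right) - 113\right)^{2} = \left(\left(-65 - \left(-3\right) \left(-3\right) \left(2 - 3\right)\right) - 113\right)^{2} = \left(\left(-65 - \left(-3\right) \left(-3\right) \left(-1\right)\right) - 113\right)^{2} = \left(\left(-65 - -9\right) - 113\right)^{2} = \left(\left(-65 + 9\right) - 113\right)^{2} = \left(-56 - 113\right)^{2} = \left(-169\right)^{2} = 28561$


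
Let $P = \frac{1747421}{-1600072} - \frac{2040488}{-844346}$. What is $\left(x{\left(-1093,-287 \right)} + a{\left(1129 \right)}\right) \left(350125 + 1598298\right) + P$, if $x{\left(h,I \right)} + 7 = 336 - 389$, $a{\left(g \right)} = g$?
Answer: $\frac{1406989748453725613007}{675507196456} \approx 2.0829 \cdot 10^{9}$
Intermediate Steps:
$x{\left(h,I \right)} = -60$ ($x{\left(h,I \right)} = -7 + \left(336 - 389\right) = -7 - 53 = -60$)
$P = \frac{894749891735}{675507196456}$ ($P = 1747421 \left(- \frac{1}{1600072}\right) - - \frac{1020244}{422173} = - \frac{1747421}{1600072} + \frac{1020244}{422173} = \frac{894749891735}{675507196456} \approx 1.3246$)
$\left(x{\left(-1093,-287 \right)} + a{\left(1129 \right)}\right) \left(350125 + 1598298\right) + P = \left(-60 + 1129\right) \left(350125 + 1598298\right) + \frac{894749891735}{675507196456} = 1069 \cdot 1948423 + \frac{894749891735}{675507196456} = 2082864187 + \frac{894749891735}{675507196456} = \frac{1406989748453725613007}{675507196456}$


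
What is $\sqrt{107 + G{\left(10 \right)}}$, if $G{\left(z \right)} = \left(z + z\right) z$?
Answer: $\sqrt{307} \approx 17.521$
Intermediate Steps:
$G{\left(z \right)} = 2 z^{2}$ ($G{\left(z \right)} = 2 z z = 2 z^{2}$)
$\sqrt{107 + G{\left(10 \right)}} = \sqrt{107 + 2 \cdot 10^{2}} = \sqrt{107 + 2 \cdot 100} = \sqrt{107 + 200} = \sqrt{307}$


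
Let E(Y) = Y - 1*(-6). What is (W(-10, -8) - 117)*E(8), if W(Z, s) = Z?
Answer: -1778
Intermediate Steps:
E(Y) = 6 + Y (E(Y) = Y + 6 = 6 + Y)
(W(-10, -8) - 117)*E(8) = (-10 - 117)*(6 + 8) = -127*14 = -1778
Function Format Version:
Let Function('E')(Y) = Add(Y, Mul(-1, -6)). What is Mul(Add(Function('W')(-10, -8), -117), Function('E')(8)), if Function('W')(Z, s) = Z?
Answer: -1778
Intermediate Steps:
Function('E')(Y) = Add(6, Y) (Function('E')(Y) = Add(Y, 6) = Add(6, Y))
Mul(Add(Function('W')(-10, -8), -117), Function('E')(8)) = Mul(Add(-10, -117), Add(6, 8)) = Mul(-127, 14) = -1778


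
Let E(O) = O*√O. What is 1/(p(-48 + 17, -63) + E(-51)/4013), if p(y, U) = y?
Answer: -499229239/15476239060 + 204663*I*√51/15476239060 ≈ -0.032258 + 9.4441e-5*I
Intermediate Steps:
E(O) = O^(3/2)
1/(p(-48 + 17, -63) + E(-51)/4013) = 1/((-48 + 17) + (-51)^(3/2)/4013) = 1/(-31 - 51*I*√51*(1/4013)) = 1/(-31 - 51*I*√51/4013)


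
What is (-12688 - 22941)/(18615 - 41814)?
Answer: 3239/2109 ≈ 1.5358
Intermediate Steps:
(-12688 - 22941)/(18615 - 41814) = -35629/(-23199) = -35629*(-1/23199) = 3239/2109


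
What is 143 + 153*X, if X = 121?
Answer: 18656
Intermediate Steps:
143 + 153*X = 143 + 153*121 = 143 + 18513 = 18656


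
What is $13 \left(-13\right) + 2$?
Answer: $-167$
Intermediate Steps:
$13 \left(-13\right) + 2 = -169 + 2 = -167$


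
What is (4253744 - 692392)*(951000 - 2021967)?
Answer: -3814090467384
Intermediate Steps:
(4253744 - 692392)*(951000 - 2021967) = 3561352*(-1070967) = -3814090467384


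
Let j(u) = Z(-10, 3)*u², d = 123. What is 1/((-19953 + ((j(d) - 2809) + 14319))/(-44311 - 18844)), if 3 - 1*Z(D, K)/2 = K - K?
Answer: -3715/4843 ≈ -0.76709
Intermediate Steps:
Z(D, K) = 6 (Z(D, K) = 6 - 2*(K - K) = 6 - 2*0 = 6 + 0 = 6)
j(u) = 6*u²
1/((-19953 + ((j(d) - 2809) + 14319))/(-44311 - 18844)) = 1/((-19953 + ((6*123² - 2809) + 14319))/(-44311 - 18844)) = 1/((-19953 + ((6*15129 - 2809) + 14319))/(-63155)) = 1/((-19953 + ((90774 - 2809) + 14319))*(-1/63155)) = 1/((-19953 + (87965 + 14319))*(-1/63155)) = 1/((-19953 + 102284)*(-1/63155)) = 1/(82331*(-1/63155)) = 1/(-4843/3715) = -3715/4843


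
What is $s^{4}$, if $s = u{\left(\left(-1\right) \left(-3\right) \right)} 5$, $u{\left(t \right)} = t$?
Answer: $50625$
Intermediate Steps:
$s = 15$ ($s = \left(-1\right) \left(-3\right) 5 = 3 \cdot 5 = 15$)
$s^{4} = 15^{4} = 50625$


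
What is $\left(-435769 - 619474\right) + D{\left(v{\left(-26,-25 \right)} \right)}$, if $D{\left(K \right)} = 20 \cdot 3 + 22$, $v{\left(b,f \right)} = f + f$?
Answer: $-1055161$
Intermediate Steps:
$v{\left(b,f \right)} = 2 f$
$D{\left(K \right)} = 82$ ($D{\left(K \right)} = 60 + 22 = 82$)
$\left(-435769 - 619474\right) + D{\left(v{\left(-26,-25 \right)} \right)} = \left(-435769 - 619474\right) + 82 = -1055243 + 82 = -1055161$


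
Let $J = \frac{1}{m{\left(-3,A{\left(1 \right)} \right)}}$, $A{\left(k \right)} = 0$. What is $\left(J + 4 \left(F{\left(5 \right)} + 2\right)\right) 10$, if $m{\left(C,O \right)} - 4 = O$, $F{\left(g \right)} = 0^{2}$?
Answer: $\frac{165}{2} \approx 82.5$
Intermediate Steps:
$F{\left(g \right)} = 0$
$m{\left(C,O \right)} = 4 + O$
$J = \frac{1}{4}$ ($J = \frac{1}{4 + 0} = \frac{1}{4} \approx 0.25$)
$\left(J + 4 \left(F{\left(5 \right)} + 2\right)\right) 10 = \left(\frac{1}{4} + 4 \left(0 + 2\right)\right) 10 = \left(\frac{1}{4} + 4 \cdot 2\right) 10 = \left(\frac{1}{4} + 8\right) 10 = \frac{33}{4} \cdot 10 = \frac{165}{2}$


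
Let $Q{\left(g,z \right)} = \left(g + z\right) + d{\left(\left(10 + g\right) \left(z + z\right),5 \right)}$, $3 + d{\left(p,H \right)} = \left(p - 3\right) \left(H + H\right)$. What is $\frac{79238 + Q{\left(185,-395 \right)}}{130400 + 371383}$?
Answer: $- \frac{1461505}{501783} \approx -2.9126$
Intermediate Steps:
$d{\left(p,H \right)} = -3 + 2 H \left(-3 + p\right)$ ($d{\left(p,H \right)} = -3 + \left(p - 3\right) \left(H + H\right) = -3 + \left(-3 + p\right) 2 H = -3 + 2 H \left(-3 + p\right)$)
$Q{\left(g,z \right)} = -33 + g + z + 20 z \left(10 + g\right)$ ($Q{\left(g,z \right)} = \left(g + z\right) - \left(33 - 10 \left(10 + g\right) \left(z + z\right)\right) = \left(g + z\right) - \left(33 - 10 \left(10 + g\right) 2 z\right) = \left(g + z\right) - \left(33 - 20 z \left(10 + g\right)\right) = \left(g + z\right) + \left(-33 + 20 z \left(10 + g\right)\right) = -33 + g + z + 20 z \left(10 + g\right)$)
$\frac{79238 + Q{\left(185,-395 \right)}}{130400 + 371383} = \frac{79238 + \left(-33 + 185 - 395 + 20 \left(-395\right) \left(10 + 185\right)\right)}{130400 + 371383} = \frac{79238 + \left(-33 + 185 - 395 + 20 \left(-395\right) 195\right)}{501783} = \left(79238 - 1540743\right) \frac{1}{501783} = \left(-1461505\right) \frac{1}{501783} = - \frac{1461505}{501783}$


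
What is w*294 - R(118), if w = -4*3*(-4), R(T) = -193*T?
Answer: 36886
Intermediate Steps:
w = 48 (w = -12*(-4) = 48)
w*294 - R(118) = 48*294 - (-193)*118 = 14112 - 1*(-22774) = 14112 + 22774 = 36886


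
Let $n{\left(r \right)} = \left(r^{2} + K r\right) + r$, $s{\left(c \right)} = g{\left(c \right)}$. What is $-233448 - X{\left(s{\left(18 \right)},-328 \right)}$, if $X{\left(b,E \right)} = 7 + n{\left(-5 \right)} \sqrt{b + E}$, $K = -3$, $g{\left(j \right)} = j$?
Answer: $-233455 - 35 i \sqrt{310} \approx -2.3346 \cdot 10^{5} - 616.24 i$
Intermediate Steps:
$s{\left(c \right)} = c$
$n{\left(r \right)} = r^{2} - 2 r$ ($n{\left(r \right)} = \left(r^{2} - 3 r\right) + r = r^{2} - 2 r$)
$X{\left(b,E \right)} = 7 + 35 \sqrt{E + b}$ ($X{\left(b,E \right)} = 7 + - 5 \left(-2 - 5\right) \sqrt{b + E} = 7 + \left(-5\right) \left(-7\right) \sqrt{E + b} = 7 + 35 \sqrt{E + b}$)
$-233448 - X{\left(s{\left(18 \right)},-328 \right)} = -233448 - \left(7 + 35 \sqrt{-328 + 18}\right) = -233448 - \left(7 + 35 \sqrt{-310}\right) = -233448 - \left(7 + 35 i \sqrt{310}\right) = -233455 - 35 i \sqrt{310}$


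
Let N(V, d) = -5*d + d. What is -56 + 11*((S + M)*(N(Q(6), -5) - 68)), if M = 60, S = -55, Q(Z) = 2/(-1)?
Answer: -2696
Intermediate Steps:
Q(Z) = -2 (Q(Z) = 2*(-1) = -2)
N(V, d) = -4*d
-56 + 11*((S + M)*(N(Q(6), -5) - 68)) = -56 + 11*((-55 + 60)*(-4*(-5) - 68)) = -56 + 11*(5*(20 - 68)) = -56 + 11*(5*(-48)) = -56 + 11*(-240) = -56 - 2640 = -2696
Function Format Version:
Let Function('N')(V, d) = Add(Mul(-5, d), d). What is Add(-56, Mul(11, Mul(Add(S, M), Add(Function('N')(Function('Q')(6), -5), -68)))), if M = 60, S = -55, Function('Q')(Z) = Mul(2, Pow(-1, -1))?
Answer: -2696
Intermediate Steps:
Function('Q')(Z) = -2 (Function('Q')(Z) = Mul(2, -1) = -2)
Function('N')(V, d) = Mul(-4, d)
Add(-56, Mul(11, Mul(Add(S, M), Add(Function('N')(Function('Q')(6), -5), -68)))) = Add(-56, Mul(11, Mul(Add(-55, 60), Add(Mul(-4, -5), -68)))) = Add(-56, Mul(11, Mul(5, Add(20, -68)))) = Add(-56, Mul(11, Mul(5, -48))) = Add(-56, Mul(11, -240)) = Add(-56, -2640) = -2696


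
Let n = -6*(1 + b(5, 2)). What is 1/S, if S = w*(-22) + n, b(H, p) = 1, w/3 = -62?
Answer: 1/4080 ≈ 0.00024510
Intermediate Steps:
w = -186 (w = 3*(-62) = -186)
n = -12 (n = -6*(1 + 1) = -6*2 = -12)
S = 4080 (S = -186*(-22) - 12 = 4092 - 12 = 4080)
1/S = 1/4080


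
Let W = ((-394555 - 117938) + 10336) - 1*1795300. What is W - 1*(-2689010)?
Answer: 391553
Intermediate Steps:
W = -2297457 (W = (-512493 + 10336) - 1795300 = -502157 - 1795300 = -2297457)
W - 1*(-2689010) = -2297457 - 1*(-2689010) = -2297457 + 2689010 = 391553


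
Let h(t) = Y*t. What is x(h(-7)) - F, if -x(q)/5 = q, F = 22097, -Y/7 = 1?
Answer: -22342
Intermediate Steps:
Y = -7 (Y = -7*1 = -7)
h(t) = -7*t
x(q) = -5*q
x(h(-7)) - F = -(-35)*(-7) - 1*22097 = -5*49 - 22097 = -245 - 22097 = -22342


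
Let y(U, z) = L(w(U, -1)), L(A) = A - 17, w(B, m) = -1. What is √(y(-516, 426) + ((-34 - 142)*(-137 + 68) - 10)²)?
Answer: √147233938 ≈ 12134.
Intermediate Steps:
L(A) = -17 + A
y(U, z) = -18 (y(U, z) = -17 - 1 = -18)
√(y(-516, 426) + ((-34 - 142)*(-137 + 68) - 10)²) = √(-18 + ((-34 - 142)*(-137 + 68) - 10)²) = √(-18 + (-176*(-69) - 10)²) = √(-18 + (12144 - 10)²) = √(-18 + 12134²) = √(-18 + 147233956) = √147233938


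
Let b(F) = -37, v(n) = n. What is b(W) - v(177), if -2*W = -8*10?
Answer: -214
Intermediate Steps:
W = 40 (W = -(-4)*10 = -1/2*(-80) = 40)
b(W) - v(177) = -37 - 1*177 = -37 - 177 = -214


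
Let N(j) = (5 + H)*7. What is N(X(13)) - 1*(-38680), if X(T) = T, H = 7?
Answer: 38764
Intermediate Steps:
N(j) = 84 (N(j) = (5 + 7)*7 = 12*7 = 84)
N(X(13)) - 1*(-38680) = 84 - 1*(-38680) = 84 + 38680 = 38764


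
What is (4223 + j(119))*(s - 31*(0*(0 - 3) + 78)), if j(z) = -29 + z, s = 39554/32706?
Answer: -170457424201/16353 ≈ -1.0424e+7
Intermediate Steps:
s = 19777/16353 (s = 39554*(1/32706) = 19777/16353 ≈ 1.2094)
(4223 + j(119))*(s - 31*(0*(0 - 3) + 78)) = (4223 + (-29 + 119))*(19777/16353 - 31*(0*(0 - 3) + 78)) = (4223 + 90)*(19777/16353 - 31*(0*(-3) + 78)) = 4313*(19777/16353 - 31*(0 + 78)) = 4313*(19777/16353 - 31*78) = 4313*(19777/16353 - 2418) = 4313*(-39521777/16353) = -170457424201/16353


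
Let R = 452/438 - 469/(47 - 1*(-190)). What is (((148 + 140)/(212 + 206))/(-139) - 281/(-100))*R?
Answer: -44501312191/16753711700 ≈ -2.6562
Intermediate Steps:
R = -5461/5767 (R = 452*(1/438) - 469/(47 + 190) = 226/219 - 469/237 = -5461/5767 ≈ -0.94694)
(((148 + 140)/(212 + 206))/(-139) - 281/(-100))*R = (((148 + 140)/(212 + 206))/(-139) - 281/(-100))*(-5461/5767) = ((288/418)*(-1/139) - 281*(-1/100))*(-5461/5767) = ((288*(1/418))*(-1/139) + 281/100)*(-5461/5767) = ((144/209)*(-1/139) + 281/100)*(-5461/5767) = (-144/29051 + 281/100)*(-5461/5767) = (8148931/2905100)*(-5461/5767) = -44501312191/16753711700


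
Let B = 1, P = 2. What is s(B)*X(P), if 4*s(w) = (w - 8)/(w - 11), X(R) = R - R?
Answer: 0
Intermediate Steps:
X(R) = 0
s(w) = (-8 + w)/(4*(-11 + w)) (s(w) = ((w - 8)/(w - 11))/4 = ((-8 + w)/(-11 + w))/4 = (-8 + w)/(4*(-11 + w)))
s(B)*X(P) = ((-8 + 1)/(4*(-11 + 1)))*0 = ((¼)*(-7)/(-10))*0 = ((¼)*(-⅒)*(-7))*0 = (7/40)*0 = 0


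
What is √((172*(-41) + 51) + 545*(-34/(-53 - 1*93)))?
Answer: 4*I*√2289499/73 ≈ 82.91*I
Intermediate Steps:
√((172*(-41) + 51) + 545*(-34/(-53 - 1*93))) = √((-7052 + 51) + 545*(-34/(-53 - 93))) = √(-7001 + 545*(-34/(-146))) = √(-7001 + 545*(-34*(-1/146))) = √(-7001 + 545*(17/73)) = √(-7001 + 9265/73) = √(-501808/73) = 4*I*√2289499/73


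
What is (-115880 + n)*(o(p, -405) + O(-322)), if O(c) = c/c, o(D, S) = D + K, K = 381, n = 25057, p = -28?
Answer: -32151342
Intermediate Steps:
o(D, S) = 381 + D (o(D, S) = D + 381 = 381 + D)
O(c) = 1
(-115880 + n)*(o(p, -405) + O(-322)) = (-115880 + 25057)*((381 - 28) + 1) = -90823*(353 + 1) = -90823*354 = -32151342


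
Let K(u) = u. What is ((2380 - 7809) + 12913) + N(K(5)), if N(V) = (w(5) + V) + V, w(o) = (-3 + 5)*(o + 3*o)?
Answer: 7534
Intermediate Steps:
w(o) = 8*o (w(o) = 2*(4*o) = 8*o)
N(V) = 40 + 2*V (N(V) = (8*5 + V) + V = (40 + V) + V = 40 + 2*V)
((2380 - 7809) + 12913) + N(K(5)) = ((2380 - 7809) + 12913) + (40 + 2*5) = (-5429 + 12913) + (40 + 10) = 7484 + 50 = 7534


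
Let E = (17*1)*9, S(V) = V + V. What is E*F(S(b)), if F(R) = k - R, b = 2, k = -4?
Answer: -1224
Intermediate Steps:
S(V) = 2*V
F(R) = -4 - R
E = 153 (E = 17*9 = 153)
E*F(S(b)) = 153*(-4 - 2*2) = 153*(-4 - 1*4) = 153*(-4 - 4) = 153*(-8) = -1224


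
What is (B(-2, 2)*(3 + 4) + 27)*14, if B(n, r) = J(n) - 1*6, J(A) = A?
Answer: -406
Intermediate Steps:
B(n, r) = -6 + n (B(n, r) = n - 1*6 = n - 6 = -6 + n)
(B(-2, 2)*(3 + 4) + 27)*14 = ((-6 - 2)*(3 + 4) + 27)*14 = (-8*7 + 27)*14 = (-56 + 27)*14 = -29*14 = -406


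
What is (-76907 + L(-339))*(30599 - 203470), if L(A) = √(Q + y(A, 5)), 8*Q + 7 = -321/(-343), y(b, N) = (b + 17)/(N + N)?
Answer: 13294989997 - 172871*I*√1978305/245 ≈ 1.3295e+10 - 9.9244e+5*I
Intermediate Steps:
y(b, N) = (17 + b)/(2*N) (y(b, N) = (17 + b)/((2*N)) = (17 + b)*(1/(2*N)) = (17 + b)/(2*N))
Q = -260/343 (Q = -7/8 + (-321/(-343))/8 = -7/8 + (-321*(-1/343))/8 = -7/8 + (⅛)*(321/343) = -7/8 + 321/2744 = -260/343 ≈ -0.75802)
L(A) = √(3231/3430 + A/10) (L(A) = √(-260/343 + (½)*(17 + A)/5) = √(-260/343 + (½)*(⅕)*(17 + A)) = √(-260/343 + (17/10 + A/10)) = √(3231/3430 + A/10))
(-76907 + L(-339))*(30599 - 203470) = (-76907 + √(226170 + 24010*(-339))/490)*(30599 - 203470) = (-76907 + √(226170 - 8139390)/490)*(-172871) = (-76907 + √(-7913220)/490)*(-172871) = (-76907 + (2*I*√1978305)/490)*(-172871) = (-76907 + I*√1978305/245)*(-172871) = 13294989997 - 172871*I*√1978305/245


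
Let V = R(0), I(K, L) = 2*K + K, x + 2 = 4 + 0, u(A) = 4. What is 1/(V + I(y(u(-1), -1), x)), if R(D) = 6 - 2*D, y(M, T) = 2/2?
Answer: 1/9 ≈ 0.11111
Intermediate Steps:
y(M, T) = 1 (y(M, T) = 2*(1/2) = 1)
x = 2 (x = -2 + (4 + 0) = -2 + 4 = 2)
I(K, L) = 3*K
V = 6 (V = 6 - 2*0 = 6 + 0 = 6)
1/(V + I(y(u(-1), -1), x)) = 1/(6 + 3*1) = 1/(6 + 3) = 1/9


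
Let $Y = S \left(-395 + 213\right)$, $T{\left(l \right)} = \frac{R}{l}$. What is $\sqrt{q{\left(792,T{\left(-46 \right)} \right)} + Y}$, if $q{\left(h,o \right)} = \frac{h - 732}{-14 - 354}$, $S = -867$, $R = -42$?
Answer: $\frac{\sqrt{333891759}}{46} \approx 397.23$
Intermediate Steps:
$T{\left(l \right)} = - \frac{42}{l}$
$q{\left(h,o \right)} = \frac{183}{92} - \frac{h}{368}$ ($q{\left(h,o \right)} = \frac{-732 + h}{-368} = \left(-732 + h\right) \left(- \frac{1}{368}\right) = \frac{183}{92} - \frac{h}{368}$)
$Y = 157794$ ($Y = - 867 \left(-395 + 213\right) = \left(-867\right) \left(-182\right) = 157794$)
$\sqrt{q{\left(792,T{\left(-46 \right)} \right)} + Y} = \sqrt{\left(\frac{183}{92} - \frac{99}{46}\right) + 157794} = \sqrt{- \frac{15}{92} + 157794} = \sqrt{\frac{14517033}{92}} = \frac{\sqrt{333891759}}{46}$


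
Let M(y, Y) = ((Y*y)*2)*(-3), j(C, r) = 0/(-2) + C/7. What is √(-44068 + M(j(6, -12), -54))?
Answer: 2*I*√536431/7 ≈ 209.26*I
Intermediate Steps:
j(C, r) = C/7 (j(C, r) = 0*(-½) + C*(⅐) = 0 + C/7 = C/7)
M(y, Y) = -6*Y*y (M(y, Y) = (2*Y*y)*(-3) = -6*Y*y)
√(-44068 + M(j(6, -12), -54)) = √(-44068 - 6*(-54)*(⅐)*6) = √(-44068 - 6*(-54)*6/7) = √(-44068 + 1944/7) = √(-306532/7) = 2*I*√536431/7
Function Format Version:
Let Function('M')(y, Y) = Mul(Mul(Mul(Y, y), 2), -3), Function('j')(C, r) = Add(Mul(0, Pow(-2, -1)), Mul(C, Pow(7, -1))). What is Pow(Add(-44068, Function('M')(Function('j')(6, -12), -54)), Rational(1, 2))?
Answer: Mul(Rational(2, 7), I, Pow(536431, Rational(1, 2))) ≈ Mul(209.26, I)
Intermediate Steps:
Function('j')(C, r) = Mul(Rational(1, 7), C) (Function('j')(C, r) = Add(Mul(0, Rational(-1, 2)), Mul(C, Rational(1, 7))) = Add(0, Mul(Rational(1, 7), C)) = Mul(Rational(1, 7), C))
Function('M')(y, Y) = Mul(-6, Y, y) (Function('M')(y, Y) = Mul(Mul(2, Y, y), -3) = Mul(-6, Y, y))
Pow(Add(-44068, Function('M')(Function('j')(6, -12), -54)), Rational(1, 2)) = Pow(Add(-44068, Mul(-6, -54, Mul(Rational(1, 7), 6))), Rational(1, 2)) = Pow(Add(-44068, Mul(-6, -54, Rational(6, 7))), Rational(1, 2)) = Pow(Add(-44068, Rational(1944, 7)), Rational(1, 2)) = Pow(Rational(-306532, 7), Rational(1, 2)) = Mul(Rational(2, 7), I, Pow(536431, Rational(1, 2)))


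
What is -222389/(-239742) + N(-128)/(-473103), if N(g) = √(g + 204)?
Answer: 222389/239742 - 2*√19/473103 ≈ 0.92760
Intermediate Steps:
N(g) = √(204 + g)
-222389/(-239742) + N(-128)/(-473103) = -222389/(-239742) + √(204 - 128)/(-473103) = -222389*(-1/239742) + √76*(-1/473103) = 222389/239742 + (2*√19)*(-1/473103) = 222389/239742 - 2*√19/473103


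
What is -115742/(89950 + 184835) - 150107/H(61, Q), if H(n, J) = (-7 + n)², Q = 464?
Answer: -13861551889/267091020 ≈ -51.898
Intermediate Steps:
-115742/(89950 + 184835) - 150107/H(61, Q) = -115742/(89950 + 184835) - 150107/(-7 + 61)² = -115742/274785 - 150107/(54²) = -115742*1/274785 - 150107/2916 = -115742/274785 - 150107*1/2916 = -115742/274785 - 150107/2916 = -13861551889/267091020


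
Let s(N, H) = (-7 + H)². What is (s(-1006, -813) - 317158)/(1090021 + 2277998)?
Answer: 118414/1122673 ≈ 0.10548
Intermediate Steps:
(s(-1006, -813) - 317158)/(1090021 + 2277998) = ((-7 - 813)² - 317158)/(1090021 + 2277998) = ((-820)² - 317158)/3368019 = (672400 - 317158)*(1/3368019) = 355242*(1/3368019) = 118414/1122673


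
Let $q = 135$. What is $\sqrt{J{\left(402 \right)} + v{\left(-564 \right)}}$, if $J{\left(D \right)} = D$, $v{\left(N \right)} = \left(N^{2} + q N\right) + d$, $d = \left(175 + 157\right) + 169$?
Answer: $\sqrt{242859} \approx 492.81$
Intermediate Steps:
$d = 501$ ($d = 332 + 169 = 501$)
$v{\left(N \right)} = 501 + N^{2} + 135 N$ ($v{\left(N \right)} = \left(N^{2} + 135 N\right) + 501 = 501 + N^{2} + 135 N$)
$\sqrt{J{\left(402 \right)} + v{\left(-564 \right)}} = \sqrt{402 + \left(501 + \left(-564\right)^{2} + 135 \left(-564\right)\right)} = \sqrt{402 + \left(501 + 318096 - 76140\right)} = \sqrt{402 + 242457} = \sqrt{242859}$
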